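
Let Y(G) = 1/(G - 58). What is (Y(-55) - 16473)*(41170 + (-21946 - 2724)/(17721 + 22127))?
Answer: -763435320440125/1125706 ≈ -6.7818e+8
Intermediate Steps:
Y(G) = 1/(-58 + G)
(Y(-55) - 16473)*(41170 + (-21946 - 2724)/(17721 + 22127)) = (1/(-58 - 55) - 16473)*(41170 + (-21946 - 2724)/(17721 + 22127)) = (1/(-113) - 16473)*(41170 - 24670/39848) = (-1/113 - 16473)*(41170 - 24670*1/39848) = -1861450*(41170 - 12335/19924)/113 = -1861450/113*820258745/19924 = -763435320440125/1125706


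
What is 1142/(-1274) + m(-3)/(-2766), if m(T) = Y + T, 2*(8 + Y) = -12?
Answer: -1568557/1761942 ≈ -0.89024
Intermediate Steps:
Y = -14 (Y = -8 + (½)*(-12) = -8 - 6 = -14)
m(T) = -14 + T
1142/(-1274) + m(-3)/(-2766) = 1142/(-1274) + (-14 - 3)/(-2766) = 1142*(-1/1274) - 17*(-1/2766) = -571/637 + 17/2766 = -1568557/1761942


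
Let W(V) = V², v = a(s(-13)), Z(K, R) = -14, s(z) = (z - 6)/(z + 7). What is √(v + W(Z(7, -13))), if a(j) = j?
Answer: √7170/6 ≈ 14.113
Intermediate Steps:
s(z) = (-6 + z)/(7 + z)
v = 19/6 (v = (-6 - 13)/(7 - 13) = -19/(-6) = -⅙*(-19) = 19/6 ≈ 3.1667)
√(v + W(Z(7, -13))) = √(19/6 + (-14)²) = √(19/6 + 196) = √(1195/6) = √7170/6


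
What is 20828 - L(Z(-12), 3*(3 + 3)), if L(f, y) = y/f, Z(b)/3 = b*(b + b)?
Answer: 999743/48 ≈ 20828.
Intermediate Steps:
Z(b) = 6*b² (Z(b) = 3*(b*(b + b)) = 3*(b*(2*b)) = 3*(2*b²) = 6*b²)
20828 - L(Z(-12), 3*(3 + 3)) = 20828 - 3*(3 + 3)/(6*(-12)²) = 20828 - 3*6/(6*144) = 20828 - 18/864 = 20828 - 1*1/48 = 20828 - 1/48 = 999743/48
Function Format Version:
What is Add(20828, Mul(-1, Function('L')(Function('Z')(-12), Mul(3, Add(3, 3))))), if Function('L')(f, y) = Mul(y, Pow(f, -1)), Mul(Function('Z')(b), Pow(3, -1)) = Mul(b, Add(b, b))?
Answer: Rational(999743, 48) ≈ 20828.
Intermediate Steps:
Function('Z')(b) = Mul(6, Pow(b, 2)) (Function('Z')(b) = Mul(3, Mul(b, Add(b, b))) = Mul(3, Mul(b, Mul(2, b))) = Mul(3, Mul(2, Pow(b, 2))) = Mul(6, Pow(b, 2)))
Add(20828, Mul(-1, Function('L')(Function('Z')(-12), Mul(3, Add(3, 3))))) = Add(20828, Mul(-1, Mul(Mul(3, Add(3, 3)), Pow(Mul(6, Pow(-12, 2)), -1)))) = Add(20828, Mul(-1, Mul(Mul(3, 6), Pow(Mul(6, 144), -1)))) = Add(20828, Mul(-1, Mul(18, Pow(864, -1)))) = Add(20828, Mul(-1, Mul(18, Rational(1, 864)))) = Add(20828, Mul(-1, Rational(1, 48))) = Add(20828, Rational(-1, 48)) = Rational(999743, 48)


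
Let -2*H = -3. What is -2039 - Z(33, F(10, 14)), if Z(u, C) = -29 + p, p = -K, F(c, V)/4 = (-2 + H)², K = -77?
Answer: -2087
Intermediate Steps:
H = 3/2 (H = -½*(-3) = 3/2 ≈ 1.5000)
F(c, V) = 1 (F(c, V) = 4*(-2 + 3/2)² = 4*(-½)² = 4*(¼) = 1)
p = 77 (p = -1*(-77) = 77)
Z(u, C) = 48 (Z(u, C) = -29 + 77 = 48)
-2039 - Z(33, F(10, 14)) = -2039 - 1*48 = -2039 - 48 = -2087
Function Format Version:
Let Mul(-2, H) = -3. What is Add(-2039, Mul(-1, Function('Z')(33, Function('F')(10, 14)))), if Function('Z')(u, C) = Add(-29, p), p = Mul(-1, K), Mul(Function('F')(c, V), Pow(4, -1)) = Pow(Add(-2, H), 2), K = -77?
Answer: -2087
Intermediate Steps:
H = Rational(3, 2) (H = Mul(Rational(-1, 2), -3) = Rational(3, 2) ≈ 1.5000)
Function('F')(c, V) = 1 (Function('F')(c, V) = Mul(4, Pow(Add(-2, Rational(3, 2)), 2)) = Mul(4, Pow(Rational(-1, 2), 2)) = Mul(4, Rational(1, 4)) = 1)
p = 77 (p = Mul(-1, -77) = 77)
Function('Z')(u, C) = 48 (Function('Z')(u, C) = Add(-29, 77) = 48)
Add(-2039, Mul(-1, Function('Z')(33, Function('F')(10, 14)))) = Add(-2039, Mul(-1, 48)) = Add(-2039, -48) = -2087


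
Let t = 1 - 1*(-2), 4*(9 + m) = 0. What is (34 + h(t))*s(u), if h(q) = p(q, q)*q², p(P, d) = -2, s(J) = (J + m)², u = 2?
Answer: 784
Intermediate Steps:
m = -9 (m = -9 + (¼)*0 = -9 + 0 = -9)
t = 3 (t = 1 + 2 = 3)
s(J) = (-9 + J)² (s(J) = (J - 9)² = (-9 + J)²)
h(q) = -2*q²
(34 + h(t))*s(u) = (34 - 2*3²)*(-9 + 2)² = (34 - 2*9)*(-7)² = (34 - 18)*49 = 16*49 = 784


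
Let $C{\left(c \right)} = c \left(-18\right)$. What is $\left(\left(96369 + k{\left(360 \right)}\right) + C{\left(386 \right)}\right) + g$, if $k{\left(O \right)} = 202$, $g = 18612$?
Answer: $108235$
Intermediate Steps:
$C{\left(c \right)} = - 18 c$
$\left(\left(96369 + k{\left(360 \right)}\right) + C{\left(386 \right)}\right) + g = \left(\left(96369 + 202\right) - 6948\right) + 18612 = \left(96571 - 6948\right) + 18612 = 89623 + 18612 = 108235$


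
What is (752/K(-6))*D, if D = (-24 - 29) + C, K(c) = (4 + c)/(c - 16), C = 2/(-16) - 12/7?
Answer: -3175414/7 ≈ -4.5363e+5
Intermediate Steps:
C = -103/56 (C = 2*(-1/16) - 12*⅐ = -⅛ - 12/7 = -103/56 ≈ -1.8393)
K(c) = (4 + c)/(-16 + c)
D = -3071/56 (D = (-24 - 29) - 103/56 = -53 - 103/56 = -3071/56 ≈ -54.839)
(752/K(-6))*D = (752/(((4 - 6)/(-16 - 6))))*(-3071/56) = (752/((-2/(-22))))*(-3071/56) = (752/((-1/22*(-2))))*(-3071/56) = (752/(1/11))*(-3071/56) = (752*11)*(-3071/56) = 8272*(-3071/56) = -3175414/7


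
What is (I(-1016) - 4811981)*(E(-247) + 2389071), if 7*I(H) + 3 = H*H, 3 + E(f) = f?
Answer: -77998861207094/7 ≈ -1.1143e+13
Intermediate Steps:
E(f) = -3 + f
I(H) = -3/7 + H²/7 (I(H) = -3/7 + (H*H)/7 = -3/7 + H²/7)
(I(-1016) - 4811981)*(E(-247) + 2389071) = ((-3/7 + (⅐)*(-1016)²) - 4811981)*((-3 - 247) + 2389071) = ((-3/7 + (⅐)*1032256) - 4811981)*(-250 + 2389071) = ((-3/7 + 1032256/7) - 4811981)*2388821 = (1032253/7 - 4811981)*2388821 = -32651614/7*2388821 = -77998861207094/7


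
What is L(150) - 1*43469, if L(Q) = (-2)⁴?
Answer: -43453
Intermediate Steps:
L(Q) = 16
L(150) - 1*43469 = 16 - 1*43469 = 16 - 43469 = -43453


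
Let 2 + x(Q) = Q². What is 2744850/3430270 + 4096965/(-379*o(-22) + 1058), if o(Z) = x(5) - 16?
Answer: -280986361896/109425613 ≈ -2567.8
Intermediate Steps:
x(Q) = -2 + Q²
o(Z) = 7 (o(Z) = (-2 + 5²) - 16 = (-2 + 25) - 16 = 23 - 16 = 7)
2744850/3430270 + 4096965/(-379*o(-22) + 1058) = 2744850/3430270 + 4096965/(-379*7 + 1058) = 2744850*(1/3430270) + 4096965/(-2653 + 1058) = 274485/343027 + 4096965/(-1595) = 274485/343027 + 4096965*(-1/1595) = 274485/343027 - 819393/319 = -280986361896/109425613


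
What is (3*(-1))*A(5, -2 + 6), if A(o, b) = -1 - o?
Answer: 18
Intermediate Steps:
(3*(-1))*A(5, -2 + 6) = (3*(-1))*(-1 - 1*5) = -3*(-1 - 5) = -3*(-6) = 18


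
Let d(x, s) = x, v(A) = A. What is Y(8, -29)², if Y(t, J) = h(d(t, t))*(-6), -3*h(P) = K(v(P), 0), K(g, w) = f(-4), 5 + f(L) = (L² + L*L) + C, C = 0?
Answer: 2916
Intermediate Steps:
f(L) = -5 + 2*L² (f(L) = -5 + ((L² + L*L) + 0) = -5 + ((L² + L²) + 0) = -5 + (2*L² + 0) = -5 + 2*L²)
K(g, w) = 27 (K(g, w) = -5 + 2*(-4)² = -5 + 2*16 = -5 + 32 = 27)
h(P) = -9 (h(P) = -⅓*27 = -9)
Y(t, J) = 54 (Y(t, J) = -9*(-6) = 54)
Y(8, -29)² = 54² = 2916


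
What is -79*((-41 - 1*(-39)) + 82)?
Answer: -6320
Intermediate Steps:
-79*((-41 - 1*(-39)) + 82) = -79*((-41 + 39) + 82) = -79*(-2 + 82) = -79*80 = -6320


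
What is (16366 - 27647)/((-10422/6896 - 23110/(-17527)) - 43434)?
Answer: 681745755976/2624862741581 ≈ 0.25973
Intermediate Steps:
(16366 - 27647)/((-10422/6896 - 23110/(-17527)) - 43434) = -11281/((-10422*1/6896 - 23110*(-1/17527)) - 43434) = -11281/((-5211/3448 + 23110/17527) - 43434) = -11281/(-11649917/60433096 - 43434) = -11281/(-2624862741581/60433096) = -11281*(-60433096/2624862741581) = 681745755976/2624862741581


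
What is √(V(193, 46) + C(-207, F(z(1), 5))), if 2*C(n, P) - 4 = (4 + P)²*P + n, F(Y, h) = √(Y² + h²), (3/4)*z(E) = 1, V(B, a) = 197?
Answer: √(65646 + 2310*√241)/18 ≈ 17.700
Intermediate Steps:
z(E) = 4/3 (z(E) = (4/3)*1 = 4/3)
C(n, P) = 2 + n/2 + P*(4 + P)²/2 (C(n, P) = 2 + ((4 + P)²*P + n)/2 = 2 + (P*(4 + P)² + n)/2 = 2 + (n + P*(4 + P)²)/2 = 2 + (n/2 + P*(4 + P)²/2) = 2 + n/2 + P*(4 + P)²/2)
√(V(193, 46) + C(-207, F(z(1), 5))) = √(197 + (2 + (½)*(-207) + √((4/3)² + 5²)*(4 + √((4/3)² + 5²))²/2)) = √(197 + (2 - 207/2 + √(16/9 + 25)*(4 + √(16/9 + 25))²/2)) = √(197 + (2 - 207/2 + √(241/9)*(4 + √(241/9))²/2)) = √(197 + (2 - 207/2 + (√241/3)*(4 + √241/3)²/2)) = √(197 + (2 - 207/2 + √241*(4 + √241/3)²/6)) = √(197 + (-203/2 + √241*(4 + √241/3)²/6)) = √(191/2 + √241*(4 + √241/3)²/6)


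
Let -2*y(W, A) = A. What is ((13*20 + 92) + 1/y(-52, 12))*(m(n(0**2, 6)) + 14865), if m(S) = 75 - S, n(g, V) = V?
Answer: 5254279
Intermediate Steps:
y(W, A) = -A/2
((13*20 + 92) + 1/y(-52, 12))*(m(n(0**2, 6)) + 14865) = ((13*20 + 92) + 1/(-1/2*12))*((75 - 1*6) + 14865) = ((260 + 92) + 1/(-6))*((75 - 6) + 14865) = (352 - 1/6)*(69 + 14865) = (2111/6)*14934 = 5254279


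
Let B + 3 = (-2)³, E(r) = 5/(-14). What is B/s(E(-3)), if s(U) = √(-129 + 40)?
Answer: 11*I*√89/89 ≈ 1.166*I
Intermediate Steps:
E(r) = -5/14 (E(r) = 5*(-1/14) = -5/14)
B = -11 (B = -3 + (-2)³ = -3 - 8 = -11)
s(U) = I*√89 (s(U) = √(-89) = I*√89)
B/s(E(-3)) = -11*(-I*√89/89) = -(-11)*I*√89/89 = 11*I*√89/89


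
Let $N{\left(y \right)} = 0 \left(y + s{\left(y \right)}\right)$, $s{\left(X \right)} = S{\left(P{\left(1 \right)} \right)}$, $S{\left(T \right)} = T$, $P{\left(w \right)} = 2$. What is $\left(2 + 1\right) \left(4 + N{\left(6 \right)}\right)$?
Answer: $12$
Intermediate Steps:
$s{\left(X \right)} = 2$
$N{\left(y \right)} = 0$ ($N{\left(y \right)} = 0 \left(y + 2\right) = 0 \left(2 + y\right) = 0$)
$\left(2 + 1\right) \left(4 + N{\left(6 \right)}\right) = \left(2 + 1\right) \left(4 + 0\right) = 3 \cdot 4 = 12$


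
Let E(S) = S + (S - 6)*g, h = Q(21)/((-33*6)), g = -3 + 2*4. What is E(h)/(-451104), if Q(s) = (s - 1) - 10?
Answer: 125/1860804 ≈ 6.7175e-5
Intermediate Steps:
g = 5 (g = -3 + 8 = 5)
Q(s) = -11 + s (Q(s) = (-1 + s) - 10 = -11 + s)
h = -5/99 (h = (-11 + 21)/((-33*6)) = 10/(-198) = 10*(-1/198) = -5/99 ≈ -0.050505)
E(S) = -30 + 6*S (E(S) = S + (S - 6)*5 = S + (-6 + S)*5 = S + (-30 + 5*S) = -30 + 6*S)
E(h)/(-451104) = (-30 + 6*(-5/99))/(-451104) = (-30 - 10/33)*(-1/451104) = -1000/33*(-1/451104) = 125/1860804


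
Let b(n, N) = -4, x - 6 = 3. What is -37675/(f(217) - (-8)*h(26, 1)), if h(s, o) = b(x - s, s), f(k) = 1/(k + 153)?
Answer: 13939750/11839 ≈ 1177.4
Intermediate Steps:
x = 9 (x = 6 + 3 = 9)
f(k) = 1/(153 + k)
h(s, o) = -4
-37675/(f(217) - (-8)*h(26, 1)) = -37675/(1/(153 + 217) - (-8)*(-4)) = -37675/(1/370 - 1*32) = -37675/(1/370 - 32) = -37675/(-11839/370) = -37675*(-370/11839) = 13939750/11839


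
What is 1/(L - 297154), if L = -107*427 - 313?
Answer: -1/343156 ≈ -2.9141e-6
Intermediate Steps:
L = -46002 (L = -45689 - 313 = -46002)
1/(L - 297154) = 1/(-46002 - 297154) = 1/(-343156) = -1/343156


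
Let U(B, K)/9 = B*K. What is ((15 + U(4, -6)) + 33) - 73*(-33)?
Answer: 2241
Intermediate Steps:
U(B, K) = 9*B*K (U(B, K) = 9*(B*K) = 9*B*K)
((15 + U(4, -6)) + 33) - 73*(-33) = ((15 + 9*4*(-6)) + 33) - 73*(-33) = ((15 - 216) + 33) + 2409 = (-201 + 33) + 2409 = -168 + 2409 = 2241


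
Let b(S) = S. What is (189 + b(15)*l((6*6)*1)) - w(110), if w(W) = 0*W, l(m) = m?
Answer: 729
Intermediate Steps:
w(W) = 0
(189 + b(15)*l((6*6)*1)) - w(110) = (189 + 15*((6*6)*1)) - 1*0 = (189 + 15*(36*1)) + 0 = (189 + 15*36) + 0 = (189 + 540) + 0 = 729 + 0 = 729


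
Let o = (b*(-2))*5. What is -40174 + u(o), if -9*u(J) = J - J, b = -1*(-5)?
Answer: -40174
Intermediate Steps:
b = 5
o = -50 (o = (5*(-2))*5 = -10*5 = -50)
u(J) = 0 (u(J) = -(J - J)/9 = -1/9*0 = 0)
-40174 + u(o) = -40174 + 0 = -40174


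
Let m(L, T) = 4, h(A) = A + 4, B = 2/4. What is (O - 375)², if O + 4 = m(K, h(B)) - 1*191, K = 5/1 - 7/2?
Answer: 320356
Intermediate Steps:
B = ½ (B = 2*(¼) = ½ ≈ 0.50000)
h(A) = 4 + A
K = 3/2 (K = 5*1 - 7*½ = 5 - 7/2 = 3/2 ≈ 1.5000)
O = -191 (O = -4 + (4 - 1*191) = -4 + (4 - 191) = -4 - 187 = -191)
(O - 375)² = (-191 - 375)² = (-566)² = 320356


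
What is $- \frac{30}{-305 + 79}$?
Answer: $\frac{15}{113} \approx 0.13274$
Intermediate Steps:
$- \frac{30}{-305 + 79} = - \frac{30}{-226} = \left(-30\right) \left(- \frac{1}{226}\right) = \frac{15}{113}$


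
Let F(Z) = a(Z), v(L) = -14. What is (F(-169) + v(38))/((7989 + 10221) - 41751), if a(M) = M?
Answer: 61/7847 ≈ 0.0077737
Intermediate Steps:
F(Z) = Z
(F(-169) + v(38))/((7989 + 10221) - 41751) = (-169 - 14)/((7989 + 10221) - 41751) = -183/(18210 - 41751) = -183/(-23541) = -183*(-1/23541) = 61/7847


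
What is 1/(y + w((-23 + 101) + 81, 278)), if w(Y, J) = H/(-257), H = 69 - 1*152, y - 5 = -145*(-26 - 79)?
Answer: 257/3914193 ≈ 6.5658e-5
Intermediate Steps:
y = 15230 (y = 5 - 145*(-26 - 79) = 5 - 145*(-105) = 5 + 15225 = 15230)
H = -83 (H = 69 - 152 = -83)
w(Y, J) = 83/257 (w(Y, J) = -83/(-257) = -83*(-1/257) = 83/257)
1/(y + w((-23 + 101) + 81, 278)) = 1/(15230 + 83/257) = 1/(3914193/257) = 257/3914193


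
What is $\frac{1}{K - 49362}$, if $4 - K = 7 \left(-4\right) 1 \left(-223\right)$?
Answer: $- \frac{1}{55602} \approx -1.7985 \cdot 10^{-5}$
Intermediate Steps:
$K = -6240$ ($K = 4 - 7 \left(-4\right) 1 \left(-223\right) = 4 - \left(-28\right) 1 \left(-223\right) = 4 - \left(-28\right) \left(-223\right) = 4 - 6244 = -6240$)
$\frac{1}{K - 49362} = \frac{1}{-6240 - 49362} = \frac{1}{-55602} = - \frac{1}{55602}$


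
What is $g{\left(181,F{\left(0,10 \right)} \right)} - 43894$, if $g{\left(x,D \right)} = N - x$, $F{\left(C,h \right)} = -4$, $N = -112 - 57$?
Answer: $-44244$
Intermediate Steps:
$N = -169$ ($N = -112 - 57 = -169$)
$g{\left(x,D \right)} = -169 - x$
$g{\left(181,F{\left(0,10 \right)} \right)} - 43894 = \left(-169 - 181\right) - 43894 = -350 - 43894 = -44244$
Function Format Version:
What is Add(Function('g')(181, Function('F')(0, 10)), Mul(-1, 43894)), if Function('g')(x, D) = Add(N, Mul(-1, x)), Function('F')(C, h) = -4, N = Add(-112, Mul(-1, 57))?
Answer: -44244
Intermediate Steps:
N = -169 (N = Add(-112, -57) = -169)
Function('g')(x, D) = Add(-169, Mul(-1, x))
Add(Function('g')(181, Function('F')(0, 10)), Mul(-1, 43894)) = Add(Add(-169, Mul(-1, 181)), Mul(-1, 43894)) = Add(Add(-169, -181), -43894) = Add(-350, -43894) = -44244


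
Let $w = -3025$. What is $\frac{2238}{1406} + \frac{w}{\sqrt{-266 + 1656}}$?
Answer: $\frac{1119}{703} - \frac{605 \sqrt{1390}}{278} \approx -79.545$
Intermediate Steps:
$\frac{2238}{1406} + \frac{w}{\sqrt{-266 + 1656}} = \frac{2238}{1406} - \frac{3025}{\sqrt{-266 + 1656}} = 2238 \cdot \frac{1}{1406} - \frac{3025}{\sqrt{1390}} = \frac{1119}{703} - 3025 \frac{\sqrt{1390}}{1390} = \frac{1119}{703} - \frac{605 \sqrt{1390}}{278}$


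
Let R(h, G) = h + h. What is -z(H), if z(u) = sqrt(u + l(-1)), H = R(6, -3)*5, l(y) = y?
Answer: -sqrt(59) ≈ -7.6811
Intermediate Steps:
R(h, G) = 2*h
H = 60 (H = (2*6)*5 = 12*5 = 60)
z(u) = sqrt(-1 + u) (z(u) = sqrt(u - 1) = sqrt(-1 + u))
-z(H) = -sqrt(-1 + 60) = -sqrt(59)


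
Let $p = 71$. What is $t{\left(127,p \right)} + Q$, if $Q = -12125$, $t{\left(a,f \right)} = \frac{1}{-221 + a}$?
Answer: $- \frac{1139751}{94} \approx -12125.0$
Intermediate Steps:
$t{\left(127,p \right)} + Q = \frac{1}{-221 + 127} - 12125 = \frac{1}{-94} - 12125 = - \frac{1}{94} - 12125 = - \frac{1139751}{94}$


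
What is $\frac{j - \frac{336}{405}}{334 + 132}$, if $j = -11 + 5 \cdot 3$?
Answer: $\frac{214}{31455} \approx 0.0068034$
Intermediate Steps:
$j = 4$ ($j = -11 + 15 = 4$)
$\frac{j - \frac{336}{405}}{334 + 132} = \frac{4 - \frac{336}{405}}{334 + 132} = \frac{4 - \frac{112}{135}}{466} = \frac{1}{466} \cdot \frac{428}{135} = \frac{214}{31455}$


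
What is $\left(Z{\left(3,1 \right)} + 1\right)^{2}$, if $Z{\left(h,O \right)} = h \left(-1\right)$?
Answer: $4$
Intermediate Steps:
$Z{\left(h,O \right)} = - h$
$\left(Z{\left(3,1 \right)} + 1\right)^{2} = \left(\left(-1\right) 3 + 1\right)^{2} = \left(-3 + 1\right)^{2} = \left(-2\right)^{2} = 4$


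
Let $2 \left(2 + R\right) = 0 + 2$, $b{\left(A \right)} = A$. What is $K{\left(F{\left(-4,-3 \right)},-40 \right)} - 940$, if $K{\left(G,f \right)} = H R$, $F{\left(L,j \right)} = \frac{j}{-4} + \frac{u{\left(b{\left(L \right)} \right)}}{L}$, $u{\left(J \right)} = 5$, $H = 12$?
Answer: $-952$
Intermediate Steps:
$R = -1$ ($R = -2 + \frac{0 + 2}{2} = -2 + \frac{1}{2} \cdot 2 = -2 + 1 = -1$)
$F{\left(L,j \right)} = \frac{5}{L} - \frac{j}{4}$ ($F{\left(L,j \right)} = \frac{j}{-4} + \frac{5}{L} = j \left(- \frac{1}{4}\right) + \frac{5}{L} = - \frac{j}{4} + \frac{5}{L} = \frac{5}{L} - \frac{j}{4}$)
$K{\left(G,f \right)} = -12$ ($K{\left(G,f \right)} = 12 \left(-1\right) = -12$)
$K{\left(F{\left(-4,-3 \right)},-40 \right)} - 940 = -12 - 940 = -952$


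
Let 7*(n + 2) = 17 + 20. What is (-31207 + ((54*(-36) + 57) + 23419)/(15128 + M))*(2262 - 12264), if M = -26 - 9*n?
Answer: 10976882354150/35169 ≈ 3.1212e+8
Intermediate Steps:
n = 23/7 (n = -2 + (17 + 20)/7 = -2 + (1/7)*37 = -2 + 37/7 = 23/7 ≈ 3.2857)
M = -389/7 (M = -26 - 9*23/7 = -26 - 207/7 = -389/7 ≈ -55.571)
(-31207 + ((54*(-36) + 57) + 23419)/(15128 + M))*(2262 - 12264) = (-31207 + ((54*(-36) + 57) + 23419)/(15128 - 389/7))*(2262 - 12264) = (-31207 + ((-1944 + 57) + 23419)/(105507/7))*(-10002) = (-31207 + (-1887 + 23419)*(7/105507))*(-10002) = (-31207 + 21532*(7/105507))*(-10002) = (-31207 + 150724/105507)*(-10002) = -3292406225/105507*(-10002) = 10976882354150/35169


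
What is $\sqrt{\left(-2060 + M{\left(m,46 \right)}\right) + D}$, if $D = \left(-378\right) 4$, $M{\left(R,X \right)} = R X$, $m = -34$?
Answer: $4 i \sqrt{321} \approx 71.666 i$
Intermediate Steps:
$D = -1512$
$\sqrt{\left(-2060 + M{\left(m,46 \right)}\right) + D} = \sqrt{\left(-2060 - 1564\right) - 1512} = \sqrt{-3624 - 1512} = \sqrt{-5136} = 4 i \sqrt{321}$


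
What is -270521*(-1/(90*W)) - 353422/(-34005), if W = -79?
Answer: -445749079/16118370 ≈ -27.655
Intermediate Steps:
-270521*(-1/(90*W)) - 353422/(-34005) = -270521/((9*(-79))*(-10)) - 353422/(-34005) = -270521/((-711*(-10))) - 353422*(-1/34005) = -270521/7110 + 353422/34005 = -445749079/16118370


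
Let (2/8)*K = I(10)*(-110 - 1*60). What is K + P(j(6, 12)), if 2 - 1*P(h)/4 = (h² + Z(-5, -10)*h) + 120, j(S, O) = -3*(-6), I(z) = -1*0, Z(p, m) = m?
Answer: -1048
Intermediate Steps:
I(z) = 0
j(S, O) = 18
P(h) = -472 - 4*h² + 40*h (P(h) = 8 - 4*((h² - 10*h) + 120) = 8 - 4*(120 + h² - 10*h) = 8 + (-480 - 4*h² + 40*h) = -472 - 4*h² + 40*h)
K = 0 (K = 4*(0*(-110 - 1*60)) = 4*(0*(-110 - 60)) = 4*(0*(-170)) = 4*0 = 0)
K + P(j(6, 12)) = 0 + (-472 - 4*18² + 40*18) = 0 + (-472 - 4*324 + 720) = 0 + (-472 - 1296 + 720) = 0 - 1048 = -1048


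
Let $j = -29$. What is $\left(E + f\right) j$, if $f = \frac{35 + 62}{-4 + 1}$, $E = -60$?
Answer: $\frac{8033}{3} \approx 2677.7$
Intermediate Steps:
$f = - \frac{97}{3}$ ($f = \frac{97}{-3} = 97 \left(- \frac{1}{3}\right) = - \frac{97}{3} \approx -32.333$)
$\left(E + f\right) j = \left(-60 - \frac{97}{3}\right) \left(-29\right) = \left(- \frac{277}{3}\right) \left(-29\right) = \frac{8033}{3}$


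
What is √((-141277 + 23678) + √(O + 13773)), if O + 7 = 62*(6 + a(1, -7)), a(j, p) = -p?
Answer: √(-117599 + 2*√3643) ≈ 342.75*I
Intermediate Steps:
O = 799 (O = -7 + 62*(6 - 1*(-7)) = -7 + 62*(6 + 7) = -7 + 62*13 = -7 + 806 = 799)
√((-141277 + 23678) + √(O + 13773)) = √((-141277 + 23678) + √(799 + 13773)) = √(-117599 + √14572) = √(-117599 + 2*√3643)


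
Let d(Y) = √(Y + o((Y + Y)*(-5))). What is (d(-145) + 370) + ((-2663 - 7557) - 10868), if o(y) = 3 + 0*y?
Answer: -20718 + I*√142 ≈ -20718.0 + 11.916*I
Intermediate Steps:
o(y) = 3 (o(y) = 3 + 0 = 3)
d(Y) = √(3 + Y) (d(Y) = √(Y + 3) = √(3 + Y))
(d(-145) + 370) + ((-2663 - 7557) - 10868) = (√(3 - 145) + 370) + ((-2663 - 7557) - 10868) = (√(-142) + 370) + (-10220 - 10868) = (I*√142 + 370) - 21088 = (370 + I*√142) - 21088 = -20718 + I*√142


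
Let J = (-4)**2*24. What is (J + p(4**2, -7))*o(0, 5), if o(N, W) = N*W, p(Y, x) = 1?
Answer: 0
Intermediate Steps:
J = 384 (J = 16*24 = 384)
(J + p(4**2, -7))*o(0, 5) = (384 + 1)*(0*5) = 385*0 = 0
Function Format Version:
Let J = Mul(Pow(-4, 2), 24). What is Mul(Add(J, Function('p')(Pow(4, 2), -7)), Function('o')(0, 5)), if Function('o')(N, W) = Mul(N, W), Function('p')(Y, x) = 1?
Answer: 0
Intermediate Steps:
J = 384 (J = Mul(16, 24) = 384)
Mul(Add(J, Function('p')(Pow(4, 2), -7)), Function('o')(0, 5)) = Mul(Add(384, 1), Mul(0, 5)) = Mul(385, 0) = 0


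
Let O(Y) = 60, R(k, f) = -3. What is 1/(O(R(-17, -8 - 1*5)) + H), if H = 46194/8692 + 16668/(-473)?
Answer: 2055658/61825233 ≈ 0.033249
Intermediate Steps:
H = -61514247/2055658 (H = 46194*(1/8692) + 16668*(-1/473) = 23097/4346 - 16668/473 = -61514247/2055658 ≈ -29.924)
1/(O(R(-17, -8 - 1*5)) + H) = 1/(60 - 61514247/2055658) = 1/(61825233/2055658) = 2055658/61825233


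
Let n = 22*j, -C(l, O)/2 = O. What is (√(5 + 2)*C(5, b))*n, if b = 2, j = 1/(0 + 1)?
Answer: -88*√7 ≈ -232.83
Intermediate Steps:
j = 1 (j = 1/1 = 1)
C(l, O) = -2*O
n = 22 (n = 22*1 = 22)
(√(5 + 2)*C(5, b))*n = (√(5 + 2)*(-2*2))*22 = (√7*(-4))*22 = -4*√7*22 = -88*√7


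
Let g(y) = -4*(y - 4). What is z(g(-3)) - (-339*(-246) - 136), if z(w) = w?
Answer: -83230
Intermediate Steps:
g(y) = 16 - 4*y (g(y) = -4*(-4 + y) = 16 - 4*y)
z(g(-3)) - (-339*(-246) - 136) = (16 - 4*(-3)) - (-339*(-246) - 136) = (16 + 12) - (83394 - 136) = 28 - 1*83258 = 28 - 83258 = -83230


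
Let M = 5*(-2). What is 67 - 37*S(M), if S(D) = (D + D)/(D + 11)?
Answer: 807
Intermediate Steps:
M = -10
S(D) = 2*D/(11 + D) (S(D) = (2*D)/(11 + D) = 2*D/(11 + D))
67 - 37*S(M) = 67 - 74*(-10)/(11 - 10) = 67 - 74*(-10)/1 = 67 - 74*(-10) = 67 - 37*(-20) = 67 + 740 = 807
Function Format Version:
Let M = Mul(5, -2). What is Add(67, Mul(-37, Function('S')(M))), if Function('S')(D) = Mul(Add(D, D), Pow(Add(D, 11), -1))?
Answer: 807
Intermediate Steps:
M = -10
Function('S')(D) = Mul(2, D, Pow(Add(11, D), -1)) (Function('S')(D) = Mul(Mul(2, D), Pow(Add(11, D), -1)) = Mul(2, D, Pow(Add(11, D), -1)))
Add(67, Mul(-37, Function('S')(M))) = Add(67, Mul(-37, Mul(2, -10, Pow(Add(11, -10), -1)))) = Add(67, Mul(-37, Mul(2, -10, Pow(1, -1)))) = Add(67, Mul(-37, Mul(2, -10, 1))) = Add(67, Mul(-37, -20)) = Add(67, 740) = 807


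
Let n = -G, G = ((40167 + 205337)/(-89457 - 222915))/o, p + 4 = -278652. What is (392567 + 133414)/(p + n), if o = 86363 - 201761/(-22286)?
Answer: -79065593157133091907/41887638386319332096 ≈ -1.8876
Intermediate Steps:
p = -278656 (p = -4 - 278652 = -278656)
o = 1924887579/22286 (o = 86363 - 201761*(-1/22286) = 86363 + 201761/22286 = 1924887579/22286 ≈ 86372.)
G = -1367825536/150320245706847 (G = ((40167 + 205337)/(-89457 - 222915))/(1924887579/22286) = (245504/(-312372))*(22286/1924887579) = (245504*(-1/312372))*(22286/1924887579) = -61376/78093*22286/1924887579 = -1367825536/150320245706847 ≈ -9.0994e-6)
n = 1367825536/150320245706847 (n = -1*(-1367825536/150320245706847) = 1367825536/150320245706847 ≈ 9.0994e-6)
(392567 + 133414)/(p + n) = (392567 + 133414)/(-278656 + 1367825536/150320245706847) = 525981/(-41887638386319332096/150320245706847) = 525981*(-150320245706847/41887638386319332096) = -79065593157133091907/41887638386319332096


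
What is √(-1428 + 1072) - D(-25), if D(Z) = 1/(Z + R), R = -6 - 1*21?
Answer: 1/52 + 2*I*√89 ≈ 0.019231 + 18.868*I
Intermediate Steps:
R = -27 (R = -6 - 21 = -27)
D(Z) = 1/(-27 + Z) (D(Z) = 1/(Z - 27) = 1/(-27 + Z))
√(-1428 + 1072) - D(-25) = √(-1428 + 1072) - 1/(-27 - 25) = √(-356) - 1/(-52) = 2*I*√89 - 1*(-1/52) = 2*I*√89 + 1/52 = 1/52 + 2*I*√89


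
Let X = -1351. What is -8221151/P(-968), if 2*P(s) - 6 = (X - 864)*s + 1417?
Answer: -16442302/2145543 ≈ -7.6635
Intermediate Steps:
P(s) = 1423/2 - 2215*s/2 (P(s) = 3 + ((-1351 - 864)*s + 1417)/2 = 3 + (-2215*s + 1417)/2 = 3 + (1417 - 2215*s)/2 = 3 + (1417/2 - 2215*s/2) = 1423/2 - 2215*s/2)
-8221151/P(-968) = -8221151/(1423/2 - 2215/2*(-968)) = -8221151/(1423/2 + 1072060) = -8221151/2145543/2 = -8221151*2/2145543 = -16442302/2145543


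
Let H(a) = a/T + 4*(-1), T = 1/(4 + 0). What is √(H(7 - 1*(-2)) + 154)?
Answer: √186 ≈ 13.638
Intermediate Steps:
T = ¼ (T = 1/4 = ¼ ≈ 0.25000)
H(a) = -4 + 4*a (H(a) = a/(¼) + 4*(-1) = a*4 - 4 = 4*a - 4 = -4 + 4*a)
√(H(7 - 1*(-2)) + 154) = √((-4 + 4*(7 - 1*(-2))) + 154) = √((-4 + 4*(7 + 2)) + 154) = √((-4 + 4*9) + 154) = √((-4 + 36) + 154) = √(32 + 154) = √186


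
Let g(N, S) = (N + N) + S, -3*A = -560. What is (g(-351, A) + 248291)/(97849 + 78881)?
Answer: 743327/530190 ≈ 1.4020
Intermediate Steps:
A = 560/3 (A = -⅓*(-560) = 560/3 ≈ 186.67)
g(N, S) = S + 2*N (g(N, S) = 2*N + S = S + 2*N)
(g(-351, A) + 248291)/(97849 + 78881) = ((560/3 + 2*(-351)) + 248291)/(97849 + 78881) = ((560/3 - 702) + 248291)/176730 = (-1546/3 + 248291)*(1/176730) = (743327/3)*(1/176730) = 743327/530190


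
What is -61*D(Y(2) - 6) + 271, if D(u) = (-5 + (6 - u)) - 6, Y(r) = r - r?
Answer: 210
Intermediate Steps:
Y(r) = 0
D(u) = -5 - u (D(u) = (1 - u) - 6 = -5 - u)
-61*D(Y(2) - 6) + 271 = -61*(-5 - (0 - 6)) + 271 = -61*(-5 - 1*(-6)) + 271 = -61*(-5 + 6) + 271 = -61*1 + 271 = -61 + 271 = 210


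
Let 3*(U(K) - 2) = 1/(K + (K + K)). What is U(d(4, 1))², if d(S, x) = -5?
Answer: 7921/2025 ≈ 3.9116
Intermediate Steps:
U(K) = 2 + 1/(9*K) (U(K) = 2 + 1/(3*(K + (K + K))) = 2 + 1/(3*(K + 2*K)) = 2 + 1/(3*((3*K))) = 2 + (1/(3*K))/3 = 2 + 1/(9*K))
U(d(4, 1))² = (2 + (⅑)/(-5))² = (2 + (⅑)*(-⅕))² = (2 - 1/45)² = (89/45)² = 7921/2025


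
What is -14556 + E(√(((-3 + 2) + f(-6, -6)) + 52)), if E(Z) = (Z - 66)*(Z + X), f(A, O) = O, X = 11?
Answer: -15237 - 165*√5 ≈ -15606.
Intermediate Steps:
E(Z) = (-66 + Z)*(11 + Z) (E(Z) = (Z - 66)*(Z + 11) = (-66 + Z)*(11 + Z))
-14556 + E(√(((-3 + 2) + f(-6, -6)) + 52)) = -14556 + (-726 + (√(((-3 + 2) - 6) + 52))² - 55*√(((-3 + 2) - 6) + 52)) = -14556 + (-726 + (√((-1 - 6) + 52))² - 55*√((-1 - 6) + 52)) = -14556 + (-726 + (√(-7 + 52))² - 55*√(-7 + 52)) = -14556 + (-726 + (√45)² - 165*√5) = -14556 + (-726 + (3*√5)² - 165*√5) = -14556 + (-726 + 45 - 165*√5) = -14556 + (-681 - 165*√5) = -15237 - 165*√5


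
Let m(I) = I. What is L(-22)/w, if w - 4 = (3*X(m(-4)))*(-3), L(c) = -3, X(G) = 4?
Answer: 3/32 ≈ 0.093750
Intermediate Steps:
w = -32 (w = 4 + (3*4)*(-3) = 4 + 12*(-3) = 4 - 36 = -32)
L(-22)/w = -3/(-32) = -3*(-1/32) = 3/32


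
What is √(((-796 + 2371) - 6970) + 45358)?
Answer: √39963 ≈ 199.91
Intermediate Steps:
√(((-796 + 2371) - 6970) + 45358) = √((1575 - 6970) + 45358) = √(-5395 + 45358) = √39963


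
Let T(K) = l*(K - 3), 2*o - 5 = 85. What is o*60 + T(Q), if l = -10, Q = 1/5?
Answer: 2728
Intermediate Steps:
o = 45 (o = 5/2 + (½)*85 = 5/2 + 85/2 = 45)
Q = ⅕ ≈ 0.20000
T(K) = 30 - 10*K (T(K) = -10*(K - 3) = -10*(-3 + K) = 30 - 10*K)
o*60 + T(Q) = 45*60 + (30 - 10*⅕) = 2700 + (30 - 2) = 2700 + 28 = 2728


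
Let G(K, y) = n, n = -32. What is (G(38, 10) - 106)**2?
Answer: 19044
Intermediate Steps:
G(K, y) = -32
(G(38, 10) - 106)**2 = (-32 - 106)**2 = (-138)**2 = 19044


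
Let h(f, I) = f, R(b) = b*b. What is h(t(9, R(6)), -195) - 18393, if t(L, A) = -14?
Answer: -18407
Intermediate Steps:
R(b) = b²
h(t(9, R(6)), -195) - 18393 = -14 - 18393 = -18407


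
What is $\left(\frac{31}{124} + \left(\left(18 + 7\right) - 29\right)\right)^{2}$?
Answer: $\frac{225}{16} \approx 14.063$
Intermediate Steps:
$\left(\frac{31}{124} + \left(\left(18 + 7\right) - 29\right)\right)^{2} = \left(31 \cdot \frac{1}{124} + \left(25 - 29\right)\right)^{2} = \left(\frac{1}{4} - 4\right)^{2} = \left(- \frac{15}{4}\right)^{2} = \frac{225}{16}$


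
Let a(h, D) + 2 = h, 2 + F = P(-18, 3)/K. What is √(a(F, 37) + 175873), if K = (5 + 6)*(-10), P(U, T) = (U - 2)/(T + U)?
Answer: √4788033195/165 ≈ 419.37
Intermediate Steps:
P(U, T) = (-2 + U)/(T + U)
K = -110 (K = 11*(-10) = -110)
F = -332/165 (F = -2 + ((-2 - 18)/(3 - 18))/(-110) = -2 + (-20/(-15))*(-1/110) = -2 - 1/15*(-20)*(-1/110) = -2 + (4/3)*(-1/110) = -2 - 2/165 = -332/165 ≈ -2.0121)
a(h, D) = -2 + h
√(a(F, 37) + 175873) = √((-2 - 332/165) + 175873) = √(-662/165 + 175873) = √(29018383/165) = √4788033195/165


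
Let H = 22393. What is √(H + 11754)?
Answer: √34147 ≈ 184.79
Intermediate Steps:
√(H + 11754) = √(22393 + 11754) = √34147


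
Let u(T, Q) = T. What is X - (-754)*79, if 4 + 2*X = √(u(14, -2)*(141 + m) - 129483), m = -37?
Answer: 59564 + 17*I*√443/2 ≈ 59564.0 + 178.9*I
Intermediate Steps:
X = -2 + 17*I*√443/2 (X = -2 + √(14*(141 - 37) - 129483)/2 = -2 + √(14*104 - 129483)/2 = -2 + √(1456 - 129483)/2 = -2 + √(-128027)/2 = -2 + (17*I*√443)/2 = -2 + 17*I*√443/2 ≈ -2.0 + 178.9*I)
X - (-754)*79 = (-2 + 17*I*√443/2) - (-754)*79 = (-2 + 17*I*√443/2) - 1*(-59566) = (-2 + 17*I*√443/2) + 59566 = 59564 + 17*I*√443/2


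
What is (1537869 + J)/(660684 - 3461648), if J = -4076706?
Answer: 2538837/2800964 ≈ 0.90641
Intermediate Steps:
(1537869 + J)/(660684 - 3461648) = (1537869 - 4076706)/(660684 - 3461648) = -2538837/(-2800964) = -2538837*(-1/2800964) = 2538837/2800964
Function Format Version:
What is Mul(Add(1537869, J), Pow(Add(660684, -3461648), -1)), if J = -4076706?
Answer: Rational(2538837, 2800964) ≈ 0.90641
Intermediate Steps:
Mul(Add(1537869, J), Pow(Add(660684, -3461648), -1)) = Mul(Add(1537869, -4076706), Pow(Add(660684, -3461648), -1)) = Mul(-2538837, Pow(-2800964, -1)) = Mul(-2538837, Rational(-1, 2800964)) = Rational(2538837, 2800964)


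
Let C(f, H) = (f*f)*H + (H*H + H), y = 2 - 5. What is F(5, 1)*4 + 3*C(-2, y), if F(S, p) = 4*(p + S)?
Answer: 78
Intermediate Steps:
F(S, p) = 4*S + 4*p (F(S, p) = 4*(S + p) = 4*S + 4*p)
y = -3
C(f, H) = H + H**2 + H*f**2 (C(f, H) = f**2*H + (H**2 + H) = H*f**2 + (H + H**2) = H + H**2 + H*f**2)
F(5, 1)*4 + 3*C(-2, y) = (4*5 + 4*1)*4 + 3*(-3*(1 - 3 + (-2)**2)) = (20 + 4)*4 + 3*(-3*(1 - 3 + 4)) = 24*4 + 3*(-3*2) = 96 + 3*(-6) = 96 - 18 = 78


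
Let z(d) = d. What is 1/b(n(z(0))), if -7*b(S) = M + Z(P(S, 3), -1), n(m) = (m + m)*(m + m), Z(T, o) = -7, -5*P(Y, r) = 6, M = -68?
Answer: 7/75 ≈ 0.093333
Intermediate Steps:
P(Y, r) = -6/5 (P(Y, r) = -⅕*6 = -6/5)
n(m) = 4*m² (n(m) = (2*m)*(2*m) = 4*m²)
b(S) = 75/7 (b(S) = -(-68 - 7)/7 = -⅐*(-75) = 75/7)
1/b(n(z(0))) = 1/(75/7) = 7/75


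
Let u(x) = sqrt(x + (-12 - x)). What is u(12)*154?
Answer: 308*I*sqrt(3) ≈ 533.47*I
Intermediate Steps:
u(x) = 2*I*sqrt(3) (u(x) = sqrt(-12) = 2*I*sqrt(3))
u(12)*154 = (2*I*sqrt(3))*154 = 308*I*sqrt(3)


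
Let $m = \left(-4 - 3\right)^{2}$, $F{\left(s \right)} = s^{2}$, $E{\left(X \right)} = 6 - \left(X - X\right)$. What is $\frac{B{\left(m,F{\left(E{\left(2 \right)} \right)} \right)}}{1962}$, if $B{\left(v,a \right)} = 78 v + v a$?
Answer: $\frac{931}{327} \approx 2.8471$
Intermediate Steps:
$E{\left(X \right)} = 6$ ($E{\left(X \right)} = 6 - 0 = 6 + 0 = 6$)
$m = 49$ ($m = \left(-7\right)^{2} = 49$)
$B{\left(v,a \right)} = 78 v + a v$
$\frac{B{\left(m,F{\left(E{\left(2 \right)} \right)} \right)}}{1962} = \frac{49 \left(78 + 6^{2}\right)}{1962} = 49 \left(78 + 36\right) \frac{1}{1962} = 49 \cdot 114 \cdot \frac{1}{1962} = 5586 \cdot \frac{1}{1962} = \frac{931}{327}$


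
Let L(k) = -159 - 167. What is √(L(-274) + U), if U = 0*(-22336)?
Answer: I*√326 ≈ 18.055*I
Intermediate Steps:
L(k) = -326
U = 0
√(L(-274) + U) = √(-326 + 0) = √(-326) = I*√326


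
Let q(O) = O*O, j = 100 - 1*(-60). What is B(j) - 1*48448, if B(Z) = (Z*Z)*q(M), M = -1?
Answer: -22848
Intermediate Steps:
j = 160 (j = 100 + 60 = 160)
q(O) = O²
B(Z) = Z² (B(Z) = (Z*Z)*(-1)² = Z²*1 = Z²)
B(j) - 1*48448 = 160² - 1*48448 = 25600 - 48448 = -22848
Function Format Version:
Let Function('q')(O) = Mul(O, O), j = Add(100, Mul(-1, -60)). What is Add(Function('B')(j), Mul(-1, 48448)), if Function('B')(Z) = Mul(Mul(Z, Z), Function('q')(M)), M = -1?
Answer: -22848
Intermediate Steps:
j = 160 (j = Add(100, 60) = 160)
Function('q')(O) = Pow(O, 2)
Function('B')(Z) = Pow(Z, 2) (Function('B')(Z) = Mul(Mul(Z, Z), Pow(-1, 2)) = Mul(Pow(Z, 2), 1) = Pow(Z, 2))
Add(Function('B')(j), Mul(-1, 48448)) = Add(Pow(160, 2), Mul(-1, 48448)) = Add(25600, -48448) = -22848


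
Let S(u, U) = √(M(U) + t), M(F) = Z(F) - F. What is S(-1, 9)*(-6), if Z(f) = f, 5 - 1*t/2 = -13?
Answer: -36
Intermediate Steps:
t = 36 (t = 10 - 2*(-13) = 10 + 26 = 36)
M(F) = 0 (M(F) = F - F = 0)
S(u, U) = 6 (S(u, U) = √(0 + 36) = √36 = 6)
S(-1, 9)*(-6) = 6*(-6) = -36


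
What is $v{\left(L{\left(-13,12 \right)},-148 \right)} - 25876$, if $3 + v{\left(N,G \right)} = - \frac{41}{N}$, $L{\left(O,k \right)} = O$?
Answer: $- \frac{336386}{13} \approx -25876.0$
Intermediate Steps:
$v{\left(N,G \right)} = -3 - \frac{41}{N}$
$v{\left(L{\left(-13,12 \right)},-148 \right)} - 25876 = \left(-3 - \frac{41}{-13}\right) - 25876 = \left(-3 - - \frac{41}{13}\right) - 25876 = \left(-3 + \frac{41}{13}\right) - 25876 = \frac{2}{13} - 25876 = - \frac{336386}{13}$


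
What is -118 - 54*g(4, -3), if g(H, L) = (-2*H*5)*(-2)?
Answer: -4438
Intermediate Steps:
g(H, L) = 20*H (g(H, L) = -10*H*(-2) = 20*H)
-118 - 54*g(4, -3) = -118 - 1080*4 = -118 - 54*80 = -118 - 4320 = -4438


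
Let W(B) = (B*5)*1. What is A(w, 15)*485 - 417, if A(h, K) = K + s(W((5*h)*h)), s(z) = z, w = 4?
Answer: 200858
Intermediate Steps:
W(B) = 5*B (W(B) = (5*B)*1 = 5*B)
A(h, K) = K + 25*h² (A(h, K) = K + 5*((5*h)*h) = K + 5*(5*h²) = K + 25*h²)
A(w, 15)*485 - 417 = (15 + 25*4²)*485 - 417 = (15 + 25*16)*485 - 417 = (15 + 400)*485 - 417 = 415*485 - 417 = 201275 - 417 = 200858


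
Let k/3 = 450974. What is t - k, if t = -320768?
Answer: -1673690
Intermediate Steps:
k = 1352922 (k = 3*450974 = 1352922)
t - k = -320768 - 1*1352922 = -320768 - 1352922 = -1673690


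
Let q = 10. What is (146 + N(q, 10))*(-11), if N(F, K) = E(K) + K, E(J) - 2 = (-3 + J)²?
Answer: -2277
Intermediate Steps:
E(J) = 2 + (-3 + J)²
N(F, K) = 2 + K + (-3 + K)² (N(F, K) = (2 + (-3 + K)²) + K = 2 + K + (-3 + K)²)
(146 + N(q, 10))*(-11) = (146 + (2 + 10 + (-3 + 10)²))*(-11) = (146 + (2 + 10 + 7²))*(-11) = (146 + (2 + 10 + 49))*(-11) = (146 + 61)*(-11) = 207*(-11) = -2277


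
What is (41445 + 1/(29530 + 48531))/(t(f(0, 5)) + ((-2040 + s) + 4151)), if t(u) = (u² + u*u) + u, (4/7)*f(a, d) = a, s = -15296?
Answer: -3235238146/1029234285 ≈ -3.1433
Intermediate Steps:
f(a, d) = 7*a/4
t(u) = u + 2*u² (t(u) = (u² + u²) + u = 2*u² + u = u + 2*u²)
(41445 + 1/(29530 + 48531))/(t(f(0, 5)) + ((-2040 + s) + 4151)) = (41445 + 1/(29530 + 48531))/(((7/4)*0)*(1 + 2*((7/4)*0)) + ((-2040 - 15296) + 4151)) = (41445 + 1/78061)/(0*(1 + 2*0) + (-17336 + 4151)) = (41445 + 1/78061)/(0*(1 + 0) - 13185) = 3235238146/(78061*(0*1 - 13185)) = 3235238146/(78061*(0 - 13185)) = (3235238146/78061)/(-13185) = (3235238146/78061)*(-1/13185) = -3235238146/1029234285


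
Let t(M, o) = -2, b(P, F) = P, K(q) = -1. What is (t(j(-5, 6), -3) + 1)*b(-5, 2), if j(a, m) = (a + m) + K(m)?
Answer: 5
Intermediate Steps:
j(a, m) = -1 + a + m (j(a, m) = (a + m) - 1 = -1 + a + m)
(t(j(-5, 6), -3) + 1)*b(-5, 2) = (-2 + 1)*(-5) = -1*(-5) = 5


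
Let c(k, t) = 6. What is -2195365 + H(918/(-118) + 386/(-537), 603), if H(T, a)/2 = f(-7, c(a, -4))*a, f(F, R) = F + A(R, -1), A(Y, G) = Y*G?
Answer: -2211043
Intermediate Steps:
A(Y, G) = G*Y
f(F, R) = F - R
H(T, a) = -26*a (H(T, a) = 2*((-7 - 1*6)*a) = 2*((-7 - 6)*a) = 2*(-13*a) = -26*a)
-2195365 + H(918/(-118) + 386/(-537), 603) = -2195365 - 26*603 = -2195365 - 15678 = -2211043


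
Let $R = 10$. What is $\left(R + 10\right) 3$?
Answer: $60$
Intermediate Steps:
$\left(R + 10\right) 3 = \left(10 + 10\right) 3 = 20 \cdot 3 = 60$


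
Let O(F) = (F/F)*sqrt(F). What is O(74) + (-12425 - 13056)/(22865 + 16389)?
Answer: -25481/39254 + sqrt(74) ≈ 7.9532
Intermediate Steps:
O(F) = sqrt(F) (O(F) = 1*sqrt(F) = sqrt(F))
O(74) + (-12425 - 13056)/(22865 + 16389) = sqrt(74) + (-12425 - 13056)/(22865 + 16389) = sqrt(74) - 25481/39254 = -25481/39254 + sqrt(74)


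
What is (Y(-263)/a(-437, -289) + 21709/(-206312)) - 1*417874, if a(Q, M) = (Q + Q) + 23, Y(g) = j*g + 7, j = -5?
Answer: -116640796859/279128 ≈ -4.1788e+5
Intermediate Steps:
Y(g) = 7 - 5*g (Y(g) = -5*g + 7 = 7 - 5*g)
a(Q, M) = 23 + 2*Q (a(Q, M) = 2*Q + 23 = 23 + 2*Q)
(Y(-263)/a(-437, -289) + 21709/(-206312)) - 1*417874 = ((7 - 5*(-263))/(23 + 2*(-437)) + 21709/(-206312)) - 1*417874 = ((7 + 1315)/(23 - 874) + 21709*(-1/206312)) - 417874 = (1322/(-851) - 1277/12136) - 417874 = (1322*(-1/851) - 1277/12136) - 417874 = (-1322/851 - 1277/12136) - 417874 = -462987/279128 - 417874 = -116640796859/279128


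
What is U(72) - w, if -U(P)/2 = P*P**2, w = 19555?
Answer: -766051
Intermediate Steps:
U(P) = -2*P**3 (U(P) = -2*P*P**2 = -2*P**3)
U(72) - w = -2*72**3 - 1*19555 = -2*373248 - 19555 = -746496 - 19555 = -766051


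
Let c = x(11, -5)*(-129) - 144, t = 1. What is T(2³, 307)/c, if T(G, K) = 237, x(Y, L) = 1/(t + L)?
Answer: -316/149 ≈ -2.1208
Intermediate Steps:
x(Y, L) = 1/(1 + L)
c = -447/4 (c = -129/(1 - 5) - 144 = -129/(-4) - 144 = -¼*(-129) - 144 = 129/4 - 144 = -447/4 ≈ -111.75)
T(2³, 307)/c = 237/(-447/4) = 237*(-4/447) = -316/149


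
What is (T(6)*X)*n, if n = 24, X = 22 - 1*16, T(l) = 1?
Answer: 144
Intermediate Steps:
X = 6 (X = 22 - 16 = 6)
(T(6)*X)*n = (1*6)*24 = 6*24 = 144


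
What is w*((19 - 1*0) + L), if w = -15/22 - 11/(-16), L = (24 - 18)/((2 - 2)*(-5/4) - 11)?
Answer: 203/1936 ≈ 0.10486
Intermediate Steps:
L = -6/11 (L = 6/(0*(-5*¼) - 11) = 6/(0*(-5/4) - 11) = 6/(0 - 11) = 6/(-11) = 6*(-1/11) = -6/11 ≈ -0.54545)
w = 1/176 (w = -15*1/22 - 11*(-1/16) = -15/22 + 11/16 = 1/176 ≈ 0.0056818)
w*((19 - 1*0) + L) = ((19 - 1*0) - 6/11)/176 = ((19 + 0) - 6/11)/176 = (19 - 6/11)/176 = (1/176)*(203/11) = 203/1936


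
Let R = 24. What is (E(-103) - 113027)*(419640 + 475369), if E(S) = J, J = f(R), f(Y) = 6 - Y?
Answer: -101176292405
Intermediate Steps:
J = -18 (J = 6 - 1*24 = 6 - 24 = -18)
E(S) = -18
(E(-103) - 113027)*(419640 + 475369) = (-18 - 113027)*(419640 + 475369) = -113045*895009 = -101176292405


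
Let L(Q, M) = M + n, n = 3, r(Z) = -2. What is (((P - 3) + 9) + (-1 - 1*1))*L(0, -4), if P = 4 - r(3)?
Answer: -10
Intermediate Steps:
P = 6 (P = 4 - 1*(-2) = 4 + 2 = 6)
L(Q, M) = 3 + M (L(Q, M) = M + 3 = 3 + M)
(((P - 3) + 9) + (-1 - 1*1))*L(0, -4) = (((6 - 3) + 9) + (-1 - 1*1))*(3 - 4) = ((3 + 9) + (-1 - 1))*(-1) = (12 - 2)*(-1) = 10*(-1) = -10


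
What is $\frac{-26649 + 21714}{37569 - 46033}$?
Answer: $\frac{4935}{8464} \approx 0.58306$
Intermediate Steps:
$\frac{-26649 + 21714}{37569 - 46033} = - \frac{4935}{-8464} = \left(-4935\right) \left(- \frac{1}{8464}\right) = \frac{4935}{8464}$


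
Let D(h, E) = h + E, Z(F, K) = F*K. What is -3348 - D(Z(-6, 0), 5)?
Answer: -3353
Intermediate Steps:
D(h, E) = E + h
-3348 - D(Z(-6, 0), 5) = -3348 - (5 - 6*0) = -3348 - (5 + 0) = -3348 - 1*5 = -3348 - 5 = -3353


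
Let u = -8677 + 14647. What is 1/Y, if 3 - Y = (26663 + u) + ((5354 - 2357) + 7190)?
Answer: -1/42817 ≈ -2.3355e-5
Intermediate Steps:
u = 5970
Y = -42817 (Y = 3 - ((26663 + 5970) + ((5354 - 2357) + 7190)) = 3 - (32633 + (2997 + 7190)) = 3 - (32633 + 10187) = 3 - 1*42820 = 3 - 42820 = -42817)
1/Y = 1/(-42817) = -1/42817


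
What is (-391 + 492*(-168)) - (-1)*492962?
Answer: 409915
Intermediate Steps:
(-391 + 492*(-168)) - (-1)*492962 = (-391 - 82656) - 1*(-492962) = -83047 + 492962 = 409915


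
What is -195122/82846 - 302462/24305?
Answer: -14900103531/1006786015 ≈ -14.800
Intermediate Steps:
-195122/82846 - 302462/24305 = -195122*1/82846 - 302462*1/24305 = -97561/41423 - 302462/24305 = -14900103531/1006786015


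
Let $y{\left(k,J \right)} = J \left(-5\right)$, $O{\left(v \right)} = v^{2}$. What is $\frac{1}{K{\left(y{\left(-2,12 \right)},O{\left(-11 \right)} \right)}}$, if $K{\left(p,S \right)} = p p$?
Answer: $\frac{1}{3600} \approx 0.00027778$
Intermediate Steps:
$y{\left(k,J \right)} = - 5 J$
$K{\left(p,S \right)} = p^{2}$
$\frac{1}{K{\left(y{\left(-2,12 \right)},O{\left(-11 \right)} \right)}} = \frac{1}{\left(\left(-5\right) 12\right)^{2}} = \frac{1}{\left(-60\right)^{2}} = \frac{1}{3600}$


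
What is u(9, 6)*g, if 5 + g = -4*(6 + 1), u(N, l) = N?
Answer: -297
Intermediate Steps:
g = -33 (g = -5 - 4*(6 + 1) = -5 - 4*7 = -5 - 28 = -33)
u(9, 6)*g = 9*(-33) = -297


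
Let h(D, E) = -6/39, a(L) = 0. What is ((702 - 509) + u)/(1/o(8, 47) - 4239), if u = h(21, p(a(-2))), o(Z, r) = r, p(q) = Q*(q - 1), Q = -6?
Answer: -117829/2590016 ≈ -0.045494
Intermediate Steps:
p(q) = 6 - 6*q (p(q) = -6*(q - 1) = -6*(-1 + q) = 6 - 6*q)
h(D, E) = -2/13 (h(D, E) = -6*1/39 = -2/13)
u = -2/13 ≈ -0.15385
((702 - 509) + u)/(1/o(8, 47) - 4239) = ((702 - 509) - 2/13)/(1/47 - 4239) = (193 - 2/13)/(1/47 - 4239) = 2507/(13*(-199232/47)) = (2507/13)*(-47/199232) = -117829/2590016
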